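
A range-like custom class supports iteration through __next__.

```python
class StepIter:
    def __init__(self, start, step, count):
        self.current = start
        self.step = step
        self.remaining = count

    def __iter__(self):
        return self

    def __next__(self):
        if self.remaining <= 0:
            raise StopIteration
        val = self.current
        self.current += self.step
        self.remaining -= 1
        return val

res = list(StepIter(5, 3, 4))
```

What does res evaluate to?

Step 1: StepIter starts at 5, increments by 3, for 4 steps:
  Yield 5, then current += 3
  Yield 8, then current += 3
  Yield 11, then current += 3
  Yield 14, then current += 3
Therefore res = [5, 8, 11, 14].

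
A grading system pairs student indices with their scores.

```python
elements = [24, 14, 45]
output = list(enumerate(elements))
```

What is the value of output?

Step 1: enumerate pairs each element with its index:
  (0, 24)
  (1, 14)
  (2, 45)
Therefore output = [(0, 24), (1, 14), (2, 45)].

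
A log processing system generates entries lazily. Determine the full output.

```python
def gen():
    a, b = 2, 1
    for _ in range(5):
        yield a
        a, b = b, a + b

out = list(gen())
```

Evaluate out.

Step 1: Fibonacci-like sequence starting with a=2, b=1:
  Iteration 1: yield a=2, then a,b = 1,3
  Iteration 2: yield a=1, then a,b = 3,4
  Iteration 3: yield a=3, then a,b = 4,7
  Iteration 4: yield a=4, then a,b = 7,11
  Iteration 5: yield a=7, then a,b = 11,18
Therefore out = [2, 1, 3, 4, 7].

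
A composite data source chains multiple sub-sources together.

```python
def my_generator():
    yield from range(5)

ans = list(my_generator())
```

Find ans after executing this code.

Step 1: yield from delegates to the iterable, yielding each element.
Step 2: Collected values: [0, 1, 2, 3, 4].
Therefore ans = [0, 1, 2, 3, 4].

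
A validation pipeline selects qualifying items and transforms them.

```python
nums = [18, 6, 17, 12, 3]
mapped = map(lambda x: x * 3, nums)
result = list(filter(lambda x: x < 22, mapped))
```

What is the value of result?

Step 1: Map x * 3:
  18 -> 54
  6 -> 18
  17 -> 51
  12 -> 36
  3 -> 9
Step 2: Filter for < 22:
  54: removed
  18: kept
  51: removed
  36: removed
  9: kept
Therefore result = [18, 9].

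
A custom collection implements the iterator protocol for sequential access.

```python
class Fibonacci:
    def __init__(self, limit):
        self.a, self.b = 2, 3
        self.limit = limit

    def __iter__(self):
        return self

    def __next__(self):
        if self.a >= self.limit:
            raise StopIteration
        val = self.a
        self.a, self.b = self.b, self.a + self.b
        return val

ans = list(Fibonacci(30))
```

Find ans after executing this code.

Step 1: Fibonacci-like sequence (a=2, b=3) until >= 30:
  Yield 2, then a,b = 3,5
  Yield 3, then a,b = 5,8
  Yield 5, then a,b = 8,13
  Yield 8, then a,b = 13,21
  Yield 13, then a,b = 21,34
  Yield 21, then a,b = 34,55
Step 2: 34 >= 30, stop.
Therefore ans = [2, 3, 5, 8, 13, 21].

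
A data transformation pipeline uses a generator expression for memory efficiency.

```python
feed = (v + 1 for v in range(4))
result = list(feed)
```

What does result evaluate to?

Step 1: For each v in range(4), compute v+1:
  v=0: 0+1 = 1
  v=1: 1+1 = 2
  v=2: 2+1 = 3
  v=3: 3+1 = 4
Therefore result = [1, 2, 3, 4].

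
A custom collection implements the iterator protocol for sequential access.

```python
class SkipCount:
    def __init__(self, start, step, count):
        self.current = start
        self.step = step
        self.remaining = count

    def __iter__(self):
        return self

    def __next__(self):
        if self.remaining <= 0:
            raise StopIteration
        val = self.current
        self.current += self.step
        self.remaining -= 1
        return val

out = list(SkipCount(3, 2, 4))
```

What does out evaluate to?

Step 1: SkipCount starts at 3, increments by 2, for 4 steps:
  Yield 3, then current += 2
  Yield 5, then current += 2
  Yield 7, then current += 2
  Yield 9, then current += 2
Therefore out = [3, 5, 7, 9].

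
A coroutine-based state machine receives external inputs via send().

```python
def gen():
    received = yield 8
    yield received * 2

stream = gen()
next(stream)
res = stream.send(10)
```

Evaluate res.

Step 1: next(stream) advances to first yield, producing 8.
Step 2: send(10) resumes, received = 10.
Step 3: yield received * 2 = 10 * 2 = 20.
Therefore res = 20.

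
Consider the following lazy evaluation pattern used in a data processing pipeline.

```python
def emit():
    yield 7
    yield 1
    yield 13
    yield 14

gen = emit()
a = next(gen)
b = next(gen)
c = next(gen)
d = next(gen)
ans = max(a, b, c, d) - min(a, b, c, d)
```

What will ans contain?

Step 1: Create generator and consume all values:
  a = next(gen) = 7
  b = next(gen) = 1
  c = next(gen) = 13
  d = next(gen) = 14
Step 2: max = 14, min = 1, ans = 14 - 1 = 13.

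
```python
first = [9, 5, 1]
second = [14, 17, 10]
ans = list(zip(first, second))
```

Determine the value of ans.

Step 1: zip pairs elements at same index:
  Index 0: (9, 14)
  Index 1: (5, 17)
  Index 2: (1, 10)
Therefore ans = [(9, 14), (5, 17), (1, 10)].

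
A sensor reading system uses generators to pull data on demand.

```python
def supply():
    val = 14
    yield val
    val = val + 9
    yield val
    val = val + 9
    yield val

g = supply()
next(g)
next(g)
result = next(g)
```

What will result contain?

Step 1: Trace through generator execution:
  Yield 1: val starts at 14, yield 14
  Yield 2: val = 14 + 9 = 23, yield 23
  Yield 3: val = 23 + 9 = 32, yield 32
Step 2: First next() gets 14, second next() gets the second value, third next() yields 32.
Therefore result = 32.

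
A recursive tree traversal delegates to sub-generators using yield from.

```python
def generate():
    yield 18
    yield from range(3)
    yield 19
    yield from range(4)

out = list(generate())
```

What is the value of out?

Step 1: Trace yields in order:
  yield 18
  yield 0
  yield 1
  yield 2
  yield 19
  yield 0
  yield 1
  yield 2
  yield 3
Therefore out = [18, 0, 1, 2, 19, 0, 1, 2, 3].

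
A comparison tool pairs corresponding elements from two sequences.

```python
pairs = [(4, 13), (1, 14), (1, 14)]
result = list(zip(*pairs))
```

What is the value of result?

Step 1: zip(*pairs) transposes: unzips [(4, 13), (1, 14), (1, 14)] into separate sequences.
Step 2: First elements: (4, 1, 1), second elements: (13, 14, 14).
Therefore result = [(4, 1, 1), (13, 14, 14)].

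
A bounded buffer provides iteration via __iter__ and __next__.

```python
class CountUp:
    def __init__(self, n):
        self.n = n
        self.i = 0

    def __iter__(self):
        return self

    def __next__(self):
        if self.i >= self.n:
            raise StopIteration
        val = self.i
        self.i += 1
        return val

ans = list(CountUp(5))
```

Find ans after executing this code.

Step 1: CountUp(5) creates an iterator counting 0 to 4.
Step 2: list() consumes all values: [0, 1, 2, 3, 4].
Therefore ans = [0, 1, 2, 3, 4].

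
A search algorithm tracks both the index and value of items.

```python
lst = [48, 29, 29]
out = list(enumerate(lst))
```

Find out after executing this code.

Step 1: enumerate pairs each element with its index:
  (0, 48)
  (1, 29)
  (2, 29)
Therefore out = [(0, 48), (1, 29), (2, 29)].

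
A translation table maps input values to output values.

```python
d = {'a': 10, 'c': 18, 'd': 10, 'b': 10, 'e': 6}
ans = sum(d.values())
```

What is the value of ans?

Step 1: d.values() = [10, 18, 10, 10, 6].
Step 2: sum = 54.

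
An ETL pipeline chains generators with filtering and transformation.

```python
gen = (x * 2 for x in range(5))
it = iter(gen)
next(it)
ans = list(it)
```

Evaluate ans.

Step 1: Generator produces [0, 2, 4, 6, 8].
Step 2: next(it) consumes first element (0).
Step 3: list(it) collects remaining: [2, 4, 6, 8].
Therefore ans = [2, 4, 6, 8].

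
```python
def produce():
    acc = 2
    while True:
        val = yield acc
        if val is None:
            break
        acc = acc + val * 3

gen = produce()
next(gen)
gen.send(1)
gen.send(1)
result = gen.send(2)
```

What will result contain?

Step 1: next() -> yield acc=2.
Step 2: send(1) -> val=1, acc = 2 + 1*3 = 5, yield 5.
Step 3: send(1) -> val=1, acc = 5 + 1*3 = 8, yield 8.
Step 4: send(2) -> val=2, acc = 8 + 2*3 = 14, yield 14.
Therefore result = 14.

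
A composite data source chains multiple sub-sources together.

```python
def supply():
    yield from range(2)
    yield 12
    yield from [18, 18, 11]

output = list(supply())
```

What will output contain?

Step 1: Trace yields in order:
  yield 0
  yield 1
  yield 12
  yield 18
  yield 18
  yield 11
Therefore output = [0, 1, 12, 18, 18, 11].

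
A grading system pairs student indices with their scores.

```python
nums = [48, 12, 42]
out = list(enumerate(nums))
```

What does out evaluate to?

Step 1: enumerate pairs each element with its index:
  (0, 48)
  (1, 12)
  (2, 42)
Therefore out = [(0, 48), (1, 12), (2, 42)].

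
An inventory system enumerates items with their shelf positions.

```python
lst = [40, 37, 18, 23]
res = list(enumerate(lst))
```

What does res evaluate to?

Step 1: enumerate pairs each element with its index:
  (0, 40)
  (1, 37)
  (2, 18)
  (3, 23)
Therefore res = [(0, 40), (1, 37), (2, 18), (3, 23)].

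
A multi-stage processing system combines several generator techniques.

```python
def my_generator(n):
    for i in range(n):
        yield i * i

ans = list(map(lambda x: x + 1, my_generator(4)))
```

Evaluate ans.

Step 1: my_generator(4) yields squares: [0, 1, 4, 9].
Step 2: map adds 1 to each: [1, 2, 5, 10].
Therefore ans = [1, 2, 5, 10].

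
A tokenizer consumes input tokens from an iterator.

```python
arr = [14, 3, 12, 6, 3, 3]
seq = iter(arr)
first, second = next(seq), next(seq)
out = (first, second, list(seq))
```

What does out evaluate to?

Step 1: Create iterator over [14, 3, 12, 6, 3, 3].
Step 2: first = 14, second = 3.
Step 3: Remaining elements: [12, 6, 3, 3].
Therefore out = (14, 3, [12, 6, 3, 3]).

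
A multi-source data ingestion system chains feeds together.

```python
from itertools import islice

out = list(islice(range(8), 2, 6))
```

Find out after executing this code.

Step 1: islice(range(8), 2, 6) takes elements at indices [2, 6).
Step 2: Elements: [2, 3, 4, 5].
Therefore out = [2, 3, 4, 5].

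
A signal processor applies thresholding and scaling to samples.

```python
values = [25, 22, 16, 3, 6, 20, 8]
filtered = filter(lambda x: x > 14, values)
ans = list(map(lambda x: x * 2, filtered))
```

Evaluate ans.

Step 1: Filter values for elements > 14:
  25: kept
  22: kept
  16: kept
  3: removed
  6: removed
  20: kept
  8: removed
Step 2: Map x * 2 on filtered [25, 22, 16, 20]:
  25 -> 50
  22 -> 44
  16 -> 32
  20 -> 40
Therefore ans = [50, 44, 32, 40].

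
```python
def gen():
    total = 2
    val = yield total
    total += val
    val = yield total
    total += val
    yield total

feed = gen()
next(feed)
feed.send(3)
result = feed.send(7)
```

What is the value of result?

Step 1: next() -> yield total=2.
Step 2: send(3) -> val=3, total = 2+3 = 5, yield 5.
Step 3: send(7) -> val=7, total = 5+7 = 12, yield 12.
Therefore result = 12.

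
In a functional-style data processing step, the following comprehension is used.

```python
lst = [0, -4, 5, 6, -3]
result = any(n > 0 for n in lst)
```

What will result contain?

Step 1: Check n > 0 for each element in [0, -4, 5, 6, -3]:
  0 > 0: False
  -4 > 0: False
  5 > 0: True
  6 > 0: True
  -3 > 0: False
Step 2: any() returns True.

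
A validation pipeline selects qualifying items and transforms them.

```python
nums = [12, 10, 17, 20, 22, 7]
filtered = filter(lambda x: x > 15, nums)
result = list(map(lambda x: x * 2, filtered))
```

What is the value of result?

Step 1: Filter nums for elements > 15:
  12: removed
  10: removed
  17: kept
  20: kept
  22: kept
  7: removed
Step 2: Map x * 2 on filtered [17, 20, 22]:
  17 -> 34
  20 -> 40
  22 -> 44
Therefore result = [34, 40, 44].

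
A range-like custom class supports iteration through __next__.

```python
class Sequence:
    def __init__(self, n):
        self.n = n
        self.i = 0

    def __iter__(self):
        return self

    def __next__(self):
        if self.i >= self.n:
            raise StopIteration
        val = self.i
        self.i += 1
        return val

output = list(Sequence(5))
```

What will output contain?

Step 1: Sequence(5) creates an iterator counting 0 to 4.
Step 2: list() consumes all values: [0, 1, 2, 3, 4].
Therefore output = [0, 1, 2, 3, 4].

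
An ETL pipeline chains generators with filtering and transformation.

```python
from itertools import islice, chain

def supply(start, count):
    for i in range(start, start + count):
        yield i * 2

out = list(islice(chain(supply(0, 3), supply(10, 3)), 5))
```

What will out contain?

Step 1: supply(0, 3) yields [0, 2, 4].
Step 2: supply(10, 3) yields [20, 22, 24].
Step 3: chain concatenates: [0, 2, 4, 20, 22, 24].
Step 4: islice takes first 5: [0, 2, 4, 20, 22].
Therefore out = [0, 2, 4, 20, 22].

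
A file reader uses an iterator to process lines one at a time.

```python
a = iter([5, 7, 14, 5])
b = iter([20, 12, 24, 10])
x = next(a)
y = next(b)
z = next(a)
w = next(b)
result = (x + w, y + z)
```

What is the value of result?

Step 1: a iterates [5, 7, 14, 5], b iterates [20, 12, 24, 10].
Step 2: x = next(a) = 5, y = next(b) = 20.
Step 3: z = next(a) = 7, w = next(b) = 12.
Step 4: result = (5 + 12, 20 + 7) = (17, 27).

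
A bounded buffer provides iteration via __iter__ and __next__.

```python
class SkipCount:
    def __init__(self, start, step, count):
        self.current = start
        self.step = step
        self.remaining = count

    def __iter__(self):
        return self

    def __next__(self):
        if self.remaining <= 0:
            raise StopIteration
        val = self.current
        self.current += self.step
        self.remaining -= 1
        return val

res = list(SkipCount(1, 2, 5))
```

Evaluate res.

Step 1: SkipCount starts at 1, increments by 2, for 5 steps:
  Yield 1, then current += 2
  Yield 3, then current += 2
  Yield 5, then current += 2
  Yield 7, then current += 2
  Yield 9, then current += 2
Therefore res = [1, 3, 5, 7, 9].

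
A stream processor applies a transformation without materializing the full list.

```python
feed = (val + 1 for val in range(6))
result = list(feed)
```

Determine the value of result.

Step 1: For each val in range(6), compute val+1:
  val=0: 0+1 = 1
  val=1: 1+1 = 2
  val=2: 2+1 = 3
  val=3: 3+1 = 4
  val=4: 4+1 = 5
  val=5: 5+1 = 6
Therefore result = [1, 2, 3, 4, 5, 6].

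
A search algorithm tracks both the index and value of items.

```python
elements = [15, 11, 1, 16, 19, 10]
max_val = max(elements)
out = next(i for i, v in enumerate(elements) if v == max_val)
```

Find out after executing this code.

Step 1: max([15, 11, 1, 16, 19, 10]) = 19.
Step 2: Find first index where value == 19:
  Index 0: 15 != 19
  Index 1: 11 != 19
  Index 2: 1 != 19
  Index 3: 16 != 19
  Index 4: 19 == 19, found!
Therefore out = 4.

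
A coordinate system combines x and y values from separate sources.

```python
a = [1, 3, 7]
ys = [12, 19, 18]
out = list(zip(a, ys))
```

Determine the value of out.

Step 1: zip pairs elements at same index:
  Index 0: (1, 12)
  Index 1: (3, 19)
  Index 2: (7, 18)
Therefore out = [(1, 12), (3, 19), (7, 18)].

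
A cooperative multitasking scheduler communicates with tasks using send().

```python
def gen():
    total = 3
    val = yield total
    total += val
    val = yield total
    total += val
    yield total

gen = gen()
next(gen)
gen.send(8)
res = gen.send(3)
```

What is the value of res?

Step 1: next() -> yield total=3.
Step 2: send(8) -> val=8, total = 3+8 = 11, yield 11.
Step 3: send(3) -> val=3, total = 11+3 = 14, yield 14.
Therefore res = 14.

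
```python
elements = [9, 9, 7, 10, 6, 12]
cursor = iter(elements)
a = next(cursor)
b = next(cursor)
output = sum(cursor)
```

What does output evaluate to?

Step 1: Create iterator over [9, 9, 7, 10, 6, 12].
Step 2: a = next() = 9, b = next() = 9.
Step 3: sum() of remaining [7, 10, 6, 12] = 35.
Therefore output = 35.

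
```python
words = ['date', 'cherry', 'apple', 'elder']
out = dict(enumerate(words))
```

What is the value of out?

Step 1: enumerate pairs indices with words:
  0 -> 'date'
  1 -> 'cherry'
  2 -> 'apple'
  3 -> 'elder'
Therefore out = {0: 'date', 1: 'cherry', 2: 'apple', 3: 'elder'}.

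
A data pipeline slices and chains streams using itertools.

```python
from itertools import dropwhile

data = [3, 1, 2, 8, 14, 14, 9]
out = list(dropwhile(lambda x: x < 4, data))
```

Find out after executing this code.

Step 1: dropwhile drops elements while < 4:
  3 < 4: dropped
  1 < 4: dropped
  2 < 4: dropped
  8: kept (dropping stopped)
Step 2: Remaining elements kept regardless of condition.
Therefore out = [8, 14, 14, 9].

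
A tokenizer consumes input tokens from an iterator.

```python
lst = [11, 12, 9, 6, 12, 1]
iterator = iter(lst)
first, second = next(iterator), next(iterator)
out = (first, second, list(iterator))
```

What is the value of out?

Step 1: Create iterator over [11, 12, 9, 6, 12, 1].
Step 2: first = 11, second = 12.
Step 3: Remaining elements: [9, 6, 12, 1].
Therefore out = (11, 12, [9, 6, 12, 1]).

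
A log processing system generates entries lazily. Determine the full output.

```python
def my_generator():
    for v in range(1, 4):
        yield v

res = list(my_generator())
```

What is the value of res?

Step 1: The generator yields each value from range(1, 4).
Step 2: list() consumes all yields: [1, 2, 3].
Therefore res = [1, 2, 3].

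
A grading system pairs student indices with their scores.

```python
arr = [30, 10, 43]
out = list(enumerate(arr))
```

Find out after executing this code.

Step 1: enumerate pairs each element with its index:
  (0, 30)
  (1, 10)
  (2, 43)
Therefore out = [(0, 30), (1, 10), (2, 43)].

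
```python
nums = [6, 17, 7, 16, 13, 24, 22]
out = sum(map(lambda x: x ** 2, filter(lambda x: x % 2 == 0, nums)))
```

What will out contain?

Step 1: Filter even numbers from [6, 17, 7, 16, 13, 24, 22]: [6, 16, 24, 22]
Step 2: Square each: [36, 256, 576, 484]
Step 3: Sum = 1352.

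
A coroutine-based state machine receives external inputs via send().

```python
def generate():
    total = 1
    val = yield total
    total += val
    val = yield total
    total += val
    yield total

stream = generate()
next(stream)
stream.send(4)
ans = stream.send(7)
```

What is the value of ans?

Step 1: next() -> yield total=1.
Step 2: send(4) -> val=4, total = 1+4 = 5, yield 5.
Step 3: send(7) -> val=7, total = 5+7 = 12, yield 12.
Therefore ans = 12.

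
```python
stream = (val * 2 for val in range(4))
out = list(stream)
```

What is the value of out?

Step 1: For each val in range(4), compute val*2:
  val=0: 0*2 = 0
  val=1: 1*2 = 2
  val=2: 2*2 = 4
  val=3: 3*2 = 6
Therefore out = [0, 2, 4, 6].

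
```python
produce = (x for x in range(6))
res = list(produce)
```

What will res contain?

Step 1: Generator expression iterates range(6): [0, 1, 2, 3, 4, 5].
Step 2: list() collects all values.
Therefore res = [0, 1, 2, 3, 4, 5].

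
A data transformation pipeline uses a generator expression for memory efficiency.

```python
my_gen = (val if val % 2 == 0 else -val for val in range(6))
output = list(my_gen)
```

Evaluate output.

Step 1: For each val in range(6), yield val if even, else -val:
  val=0: even, yield 0
  val=1: odd, yield -1
  val=2: even, yield 2
  val=3: odd, yield -3
  val=4: even, yield 4
  val=5: odd, yield -5
Therefore output = [0, -1, 2, -3, 4, -5].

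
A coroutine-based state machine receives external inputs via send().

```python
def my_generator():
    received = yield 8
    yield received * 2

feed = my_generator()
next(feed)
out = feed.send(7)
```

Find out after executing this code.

Step 1: next(feed) advances to first yield, producing 8.
Step 2: send(7) resumes, received = 7.
Step 3: yield received * 2 = 7 * 2 = 14.
Therefore out = 14.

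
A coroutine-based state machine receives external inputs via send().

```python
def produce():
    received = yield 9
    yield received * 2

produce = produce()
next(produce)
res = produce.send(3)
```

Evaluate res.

Step 1: next(produce) advances to first yield, producing 9.
Step 2: send(3) resumes, received = 3.
Step 3: yield received * 2 = 3 * 2 = 6.
Therefore res = 6.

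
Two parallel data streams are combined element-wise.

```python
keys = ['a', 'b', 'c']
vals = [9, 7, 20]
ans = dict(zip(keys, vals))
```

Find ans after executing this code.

Step 1: zip pairs keys with values:
  'a' -> 9
  'b' -> 7
  'c' -> 20
Therefore ans = {'a': 9, 'b': 7, 'c': 20}.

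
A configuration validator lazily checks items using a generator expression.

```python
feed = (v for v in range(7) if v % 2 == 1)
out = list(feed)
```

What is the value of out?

Step 1: Filter range(7) keeping only odd values:
  v=0: even, excluded
  v=1: odd, included
  v=2: even, excluded
  v=3: odd, included
  v=4: even, excluded
  v=5: odd, included
  v=6: even, excluded
Therefore out = [1, 3, 5].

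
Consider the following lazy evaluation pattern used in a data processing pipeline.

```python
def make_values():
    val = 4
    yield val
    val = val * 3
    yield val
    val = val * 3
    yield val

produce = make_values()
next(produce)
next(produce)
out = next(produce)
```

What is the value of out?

Step 1: Trace through generator execution:
  Yield 1: val starts at 4, yield 4
  Yield 2: val = 4 * 3 = 12, yield 12
  Yield 3: val = 12 * 3 = 36, yield 36
Step 2: First next() gets 4, second next() gets the second value, third next() yields 36.
Therefore out = 36.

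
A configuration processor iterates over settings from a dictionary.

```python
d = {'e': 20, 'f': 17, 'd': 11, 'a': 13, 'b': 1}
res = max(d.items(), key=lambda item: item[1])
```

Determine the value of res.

Step 1: Find item with maximum value:
  ('e', 20)
  ('f', 17)
  ('d', 11)
  ('a', 13)
  ('b', 1)
Step 2: Maximum value is 20 at key 'e'.
Therefore res = ('e', 20).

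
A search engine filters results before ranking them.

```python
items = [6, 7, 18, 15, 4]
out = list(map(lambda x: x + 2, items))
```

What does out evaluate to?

Step 1: Apply lambda x: x + 2 to each element:
  6 -> 8
  7 -> 9
  18 -> 20
  15 -> 17
  4 -> 6
Therefore out = [8, 9, 20, 17, 6].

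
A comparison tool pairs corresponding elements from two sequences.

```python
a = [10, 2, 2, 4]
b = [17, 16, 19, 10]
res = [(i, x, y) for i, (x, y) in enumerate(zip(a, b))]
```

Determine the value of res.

Step 1: enumerate(zip(a, b)) gives index with paired elements:
  i=0: (10, 17)
  i=1: (2, 16)
  i=2: (2, 19)
  i=3: (4, 10)
Therefore res = [(0, 10, 17), (1, 2, 16), (2, 2, 19), (3, 4, 10)].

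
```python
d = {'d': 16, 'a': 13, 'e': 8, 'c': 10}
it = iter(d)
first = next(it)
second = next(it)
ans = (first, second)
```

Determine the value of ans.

Step 1: iter(d) iterates over keys: ['d', 'a', 'e', 'c'].
Step 2: first = next(it) = 'd', second = next(it) = 'a'.
Therefore ans = ('d', 'a').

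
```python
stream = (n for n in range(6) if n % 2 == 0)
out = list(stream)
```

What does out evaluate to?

Step 1: Filter range(6) keeping only even values:
  n=0: even, included
  n=1: odd, excluded
  n=2: even, included
  n=3: odd, excluded
  n=4: even, included
  n=5: odd, excluded
Therefore out = [0, 2, 4].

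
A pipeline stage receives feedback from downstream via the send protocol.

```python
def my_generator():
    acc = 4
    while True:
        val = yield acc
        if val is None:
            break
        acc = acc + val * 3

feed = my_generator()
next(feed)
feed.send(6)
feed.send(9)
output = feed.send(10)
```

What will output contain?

Step 1: next() -> yield acc=4.
Step 2: send(6) -> val=6, acc = 4 + 6*3 = 22, yield 22.
Step 3: send(9) -> val=9, acc = 22 + 9*3 = 49, yield 49.
Step 4: send(10) -> val=10, acc = 49 + 10*3 = 79, yield 79.
Therefore output = 79.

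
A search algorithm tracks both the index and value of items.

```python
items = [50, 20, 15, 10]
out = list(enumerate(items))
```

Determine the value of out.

Step 1: enumerate pairs each element with its index:
  (0, 50)
  (1, 20)
  (2, 15)
  (3, 10)
Therefore out = [(0, 50), (1, 20), (2, 15), (3, 10)].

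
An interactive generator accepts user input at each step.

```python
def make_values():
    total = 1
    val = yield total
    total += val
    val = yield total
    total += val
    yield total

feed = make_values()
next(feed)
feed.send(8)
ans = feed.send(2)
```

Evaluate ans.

Step 1: next() -> yield total=1.
Step 2: send(8) -> val=8, total = 1+8 = 9, yield 9.
Step 3: send(2) -> val=2, total = 9+2 = 11, yield 11.
Therefore ans = 11.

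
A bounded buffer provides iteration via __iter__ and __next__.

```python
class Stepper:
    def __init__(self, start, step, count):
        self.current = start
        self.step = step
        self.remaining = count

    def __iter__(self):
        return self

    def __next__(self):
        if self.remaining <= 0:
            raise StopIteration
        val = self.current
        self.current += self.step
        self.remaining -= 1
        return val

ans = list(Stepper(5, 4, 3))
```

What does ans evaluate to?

Step 1: Stepper starts at 5, increments by 4, for 3 steps:
  Yield 5, then current += 4
  Yield 9, then current += 4
  Yield 13, then current += 4
Therefore ans = [5, 9, 13].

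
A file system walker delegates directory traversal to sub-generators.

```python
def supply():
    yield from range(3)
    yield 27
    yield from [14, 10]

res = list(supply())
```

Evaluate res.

Step 1: Trace yields in order:
  yield 0
  yield 1
  yield 2
  yield 27
  yield 14
  yield 10
Therefore res = [0, 1, 2, 27, 14, 10].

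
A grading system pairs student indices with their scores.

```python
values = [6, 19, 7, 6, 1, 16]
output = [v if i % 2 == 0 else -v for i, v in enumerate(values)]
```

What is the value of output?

Step 1: For each (i, v), keep v if i is even, negate if odd:
  i=0 (even): keep 6
  i=1 (odd): negate to -19
  i=2 (even): keep 7
  i=3 (odd): negate to -6
  i=4 (even): keep 1
  i=5 (odd): negate to -16
Therefore output = [6, -19, 7, -6, 1, -16].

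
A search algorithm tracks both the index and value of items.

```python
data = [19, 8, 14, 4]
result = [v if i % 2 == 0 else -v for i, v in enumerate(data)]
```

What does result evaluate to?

Step 1: For each (i, v), keep v if i is even, negate if odd:
  i=0 (even): keep 19
  i=1 (odd): negate to -8
  i=2 (even): keep 14
  i=3 (odd): negate to -4
Therefore result = [19, -8, 14, -4].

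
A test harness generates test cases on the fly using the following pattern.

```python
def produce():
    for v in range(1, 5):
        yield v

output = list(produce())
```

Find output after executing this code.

Step 1: The generator yields each value from range(1, 5).
Step 2: list() consumes all yields: [1, 2, 3, 4].
Therefore output = [1, 2, 3, 4].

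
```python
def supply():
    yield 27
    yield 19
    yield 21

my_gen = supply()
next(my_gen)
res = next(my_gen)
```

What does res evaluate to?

Step 1: supply() creates a generator.
Step 2: next(my_gen) yields 27 (consumed and discarded).
Step 3: next(my_gen) yields 19, assigned to res.
Therefore res = 19.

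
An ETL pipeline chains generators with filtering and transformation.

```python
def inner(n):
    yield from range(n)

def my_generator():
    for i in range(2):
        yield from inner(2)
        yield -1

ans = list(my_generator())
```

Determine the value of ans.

Step 1: For each i in range(2):
  i=0: yield from inner(2) -> [0, 1], then yield -1
  i=1: yield from inner(2) -> [0, 1], then yield -1
Therefore ans = [0, 1, -1, 0, 1, -1].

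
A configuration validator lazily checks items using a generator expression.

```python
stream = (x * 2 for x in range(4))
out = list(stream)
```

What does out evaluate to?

Step 1: For each x in range(4), compute x*2:
  x=0: 0*2 = 0
  x=1: 1*2 = 2
  x=2: 2*2 = 4
  x=3: 3*2 = 6
Therefore out = [0, 2, 4, 6].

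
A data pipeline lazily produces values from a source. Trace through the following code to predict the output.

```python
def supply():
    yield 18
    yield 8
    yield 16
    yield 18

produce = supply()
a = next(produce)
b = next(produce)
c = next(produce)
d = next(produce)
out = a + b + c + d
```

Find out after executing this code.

Step 1: Create generator and consume all values:
  a = next(produce) = 18
  b = next(produce) = 8
  c = next(produce) = 16
  d = next(produce) = 18
Step 2: out = 18 + 8 + 16 + 18 = 60.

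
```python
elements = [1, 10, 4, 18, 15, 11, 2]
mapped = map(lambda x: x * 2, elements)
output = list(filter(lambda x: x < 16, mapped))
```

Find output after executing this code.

Step 1: Map x * 2:
  1 -> 2
  10 -> 20
  4 -> 8
  18 -> 36
  15 -> 30
  11 -> 22
  2 -> 4
Step 2: Filter for < 16:
  2: kept
  20: removed
  8: kept
  36: removed
  30: removed
  22: removed
  4: kept
Therefore output = [2, 8, 4].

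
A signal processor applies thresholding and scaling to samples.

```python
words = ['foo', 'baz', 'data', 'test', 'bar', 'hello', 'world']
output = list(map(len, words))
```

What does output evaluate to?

Step 1: Map len() to each word:
  'foo' -> 3
  'baz' -> 3
  'data' -> 4
  'test' -> 4
  'bar' -> 3
  'hello' -> 5
  'world' -> 5
Therefore output = [3, 3, 4, 4, 3, 5, 5].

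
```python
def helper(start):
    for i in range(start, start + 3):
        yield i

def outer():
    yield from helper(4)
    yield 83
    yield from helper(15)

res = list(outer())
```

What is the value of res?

Step 1: outer() delegates to helper(4):
  yield 4
  yield 5
  yield 6
Step 2: yield 83
Step 3: Delegates to helper(15):
  yield 15
  yield 16
  yield 17
Therefore res = [4, 5, 6, 83, 15, 16, 17].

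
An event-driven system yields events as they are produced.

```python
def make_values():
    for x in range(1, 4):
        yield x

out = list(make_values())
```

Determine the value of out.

Step 1: The generator yields each value from range(1, 4).
Step 2: list() consumes all yields: [1, 2, 3].
Therefore out = [1, 2, 3].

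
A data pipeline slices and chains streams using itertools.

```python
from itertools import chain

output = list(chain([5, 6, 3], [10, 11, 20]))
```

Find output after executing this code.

Step 1: chain() concatenates iterables: [5, 6, 3] + [10, 11, 20].
Therefore output = [5, 6, 3, 10, 11, 20].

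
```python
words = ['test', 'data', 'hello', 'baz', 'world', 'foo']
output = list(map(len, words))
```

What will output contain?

Step 1: Map len() to each word:
  'test' -> 4
  'data' -> 4
  'hello' -> 5
  'baz' -> 3
  'world' -> 5
  'foo' -> 3
Therefore output = [4, 4, 5, 3, 5, 3].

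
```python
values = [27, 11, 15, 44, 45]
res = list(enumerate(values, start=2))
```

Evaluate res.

Step 1: enumerate with start=2:
  (2, 27)
  (3, 11)
  (4, 15)
  (5, 44)
  (6, 45)
Therefore res = [(2, 27), (3, 11), (4, 15), (5, 44), (6, 45)].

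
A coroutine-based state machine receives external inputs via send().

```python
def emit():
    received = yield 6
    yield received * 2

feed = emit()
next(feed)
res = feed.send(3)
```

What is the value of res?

Step 1: next(feed) advances to first yield, producing 6.
Step 2: send(3) resumes, received = 3.
Step 3: yield received * 2 = 3 * 2 = 6.
Therefore res = 6.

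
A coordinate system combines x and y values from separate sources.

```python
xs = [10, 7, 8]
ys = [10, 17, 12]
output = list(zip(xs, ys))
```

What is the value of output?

Step 1: zip pairs elements at same index:
  Index 0: (10, 10)
  Index 1: (7, 17)
  Index 2: (8, 12)
Therefore output = [(10, 10), (7, 17), (8, 12)].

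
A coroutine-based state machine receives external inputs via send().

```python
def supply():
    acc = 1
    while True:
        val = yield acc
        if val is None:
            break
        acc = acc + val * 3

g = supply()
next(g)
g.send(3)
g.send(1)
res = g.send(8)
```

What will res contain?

Step 1: next() -> yield acc=1.
Step 2: send(3) -> val=3, acc = 1 + 3*3 = 10, yield 10.
Step 3: send(1) -> val=1, acc = 10 + 1*3 = 13, yield 13.
Step 4: send(8) -> val=8, acc = 13 + 8*3 = 37, yield 37.
Therefore res = 37.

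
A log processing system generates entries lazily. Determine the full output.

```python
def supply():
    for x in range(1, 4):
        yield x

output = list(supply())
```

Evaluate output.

Step 1: The generator yields each value from range(1, 4).
Step 2: list() consumes all yields: [1, 2, 3].
Therefore output = [1, 2, 3].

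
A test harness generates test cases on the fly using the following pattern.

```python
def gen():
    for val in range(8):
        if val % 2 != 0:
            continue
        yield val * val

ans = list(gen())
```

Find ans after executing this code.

Step 1: Only yield val**2 when val is divisible by 2:
  val=0: 0 % 2 == 0, yield 0**2 = 0
  val=2: 2 % 2 == 0, yield 2**2 = 4
  val=4: 4 % 2 == 0, yield 4**2 = 16
  val=6: 6 % 2 == 0, yield 6**2 = 36
Therefore ans = [0, 4, 16, 36].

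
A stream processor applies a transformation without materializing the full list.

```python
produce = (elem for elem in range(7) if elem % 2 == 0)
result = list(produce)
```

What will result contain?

Step 1: Filter range(7) keeping only even values:
  elem=0: even, included
  elem=1: odd, excluded
  elem=2: even, included
  elem=3: odd, excluded
  elem=4: even, included
  elem=5: odd, excluded
  elem=6: even, included
Therefore result = [0, 2, 4, 6].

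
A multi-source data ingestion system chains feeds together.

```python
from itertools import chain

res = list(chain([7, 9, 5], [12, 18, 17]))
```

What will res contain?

Step 1: chain() concatenates iterables: [7, 9, 5] + [12, 18, 17].
Therefore res = [7, 9, 5, 12, 18, 17].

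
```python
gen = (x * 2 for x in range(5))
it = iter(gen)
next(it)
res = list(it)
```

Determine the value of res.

Step 1: Generator produces [0, 2, 4, 6, 8].
Step 2: next(it) consumes first element (0).
Step 3: list(it) collects remaining: [2, 4, 6, 8].
Therefore res = [2, 4, 6, 8].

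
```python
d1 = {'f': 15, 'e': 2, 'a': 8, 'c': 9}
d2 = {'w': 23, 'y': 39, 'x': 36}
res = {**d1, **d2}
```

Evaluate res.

Step 1: Merge d1 and d2 (d2 values override on key conflicts).
Step 2: d1 has keys ['f', 'e', 'a', 'c'], d2 has keys ['w', 'y', 'x'].
Therefore res = {'f': 15, 'e': 2, 'a': 8, 'c': 9, 'w': 23, 'y': 39, 'x': 36}.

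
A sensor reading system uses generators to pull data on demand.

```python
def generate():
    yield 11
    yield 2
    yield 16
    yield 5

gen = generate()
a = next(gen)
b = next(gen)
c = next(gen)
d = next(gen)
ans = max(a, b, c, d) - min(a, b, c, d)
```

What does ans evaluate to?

Step 1: Create generator and consume all values:
  a = next(gen) = 11
  b = next(gen) = 2
  c = next(gen) = 16
  d = next(gen) = 5
Step 2: max = 16, min = 2, ans = 16 - 2 = 14.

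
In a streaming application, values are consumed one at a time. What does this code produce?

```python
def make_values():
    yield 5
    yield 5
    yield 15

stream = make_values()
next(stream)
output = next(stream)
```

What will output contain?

Step 1: make_values() creates a generator.
Step 2: next(stream) yields 5 (consumed and discarded).
Step 3: next(stream) yields 5, assigned to output.
Therefore output = 5.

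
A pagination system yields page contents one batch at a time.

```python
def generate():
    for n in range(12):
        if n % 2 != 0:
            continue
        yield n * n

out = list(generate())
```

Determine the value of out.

Step 1: Only yield n**2 when n is divisible by 2:
  n=0: 0 % 2 == 0, yield 0**2 = 0
  n=2: 2 % 2 == 0, yield 2**2 = 4
  n=4: 4 % 2 == 0, yield 4**2 = 16
  n=6: 6 % 2 == 0, yield 6**2 = 36
  n=8: 8 % 2 == 0, yield 8**2 = 64
  n=10: 10 % 2 == 0, yield 10**2 = 100
Therefore out = [0, 4, 16, 36, 64, 100].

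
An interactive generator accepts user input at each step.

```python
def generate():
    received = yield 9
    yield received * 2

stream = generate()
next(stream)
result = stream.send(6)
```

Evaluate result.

Step 1: next(stream) advances to first yield, producing 9.
Step 2: send(6) resumes, received = 6.
Step 3: yield received * 2 = 6 * 2 = 12.
Therefore result = 12.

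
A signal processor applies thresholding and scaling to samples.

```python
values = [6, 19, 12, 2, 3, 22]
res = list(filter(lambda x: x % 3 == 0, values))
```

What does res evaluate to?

Step 1: Filter elements divisible by 3:
  6 % 3 = 0: kept
  19 % 3 = 1: removed
  12 % 3 = 0: kept
  2 % 3 = 2: removed
  3 % 3 = 0: kept
  22 % 3 = 1: removed
Therefore res = [6, 12, 3].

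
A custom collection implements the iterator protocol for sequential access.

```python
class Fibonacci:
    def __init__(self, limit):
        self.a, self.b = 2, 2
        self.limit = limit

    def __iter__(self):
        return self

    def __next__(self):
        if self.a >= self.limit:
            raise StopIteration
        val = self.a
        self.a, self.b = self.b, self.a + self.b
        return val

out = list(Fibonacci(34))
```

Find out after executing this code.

Step 1: Fibonacci-like sequence (a=2, b=2) until >= 34:
  Yield 2, then a,b = 2,4
  Yield 2, then a,b = 4,6
  Yield 4, then a,b = 6,10
  Yield 6, then a,b = 10,16
  Yield 10, then a,b = 16,26
  Yield 16, then a,b = 26,42
  Yield 26, then a,b = 42,68
Step 2: 42 >= 34, stop.
Therefore out = [2, 2, 4, 6, 10, 16, 26].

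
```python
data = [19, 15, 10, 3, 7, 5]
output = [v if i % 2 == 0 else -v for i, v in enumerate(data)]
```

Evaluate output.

Step 1: For each (i, v), keep v if i is even, negate if odd:
  i=0 (even): keep 19
  i=1 (odd): negate to -15
  i=2 (even): keep 10
  i=3 (odd): negate to -3
  i=4 (even): keep 7
  i=5 (odd): negate to -5
Therefore output = [19, -15, 10, -3, 7, -5].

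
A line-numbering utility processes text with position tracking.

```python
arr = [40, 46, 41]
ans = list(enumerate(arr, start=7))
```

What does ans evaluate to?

Step 1: enumerate with start=7:
  (7, 40)
  (8, 46)
  (9, 41)
Therefore ans = [(7, 40), (8, 46), (9, 41)].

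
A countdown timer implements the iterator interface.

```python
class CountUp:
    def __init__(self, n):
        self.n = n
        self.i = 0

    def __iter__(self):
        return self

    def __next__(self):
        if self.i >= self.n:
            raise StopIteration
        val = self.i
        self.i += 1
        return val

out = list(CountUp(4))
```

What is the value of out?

Step 1: CountUp(4) creates an iterator counting 0 to 3.
Step 2: list() consumes all values: [0, 1, 2, 3].
Therefore out = [0, 1, 2, 3].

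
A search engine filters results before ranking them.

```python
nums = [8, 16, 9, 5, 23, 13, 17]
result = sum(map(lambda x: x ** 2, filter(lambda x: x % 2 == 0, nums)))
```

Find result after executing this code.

Step 1: Filter even numbers from [8, 16, 9, 5, 23, 13, 17]: [8, 16]
Step 2: Square each: [64, 256]
Step 3: Sum = 320.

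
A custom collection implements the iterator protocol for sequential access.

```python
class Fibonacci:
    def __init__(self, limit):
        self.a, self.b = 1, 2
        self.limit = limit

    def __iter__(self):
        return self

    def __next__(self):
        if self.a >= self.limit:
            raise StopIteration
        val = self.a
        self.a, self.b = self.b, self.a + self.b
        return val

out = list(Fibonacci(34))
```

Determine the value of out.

Step 1: Fibonacci-like sequence (a=1, b=2) until >= 34:
  Yield 1, then a,b = 2,3
  Yield 2, then a,b = 3,5
  Yield 3, then a,b = 5,8
  Yield 5, then a,b = 8,13
  Yield 8, then a,b = 13,21
  Yield 13, then a,b = 21,34
  Yield 21, then a,b = 34,55
Step 2: 34 >= 34, stop.
Therefore out = [1, 2, 3, 5, 8, 13, 21].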